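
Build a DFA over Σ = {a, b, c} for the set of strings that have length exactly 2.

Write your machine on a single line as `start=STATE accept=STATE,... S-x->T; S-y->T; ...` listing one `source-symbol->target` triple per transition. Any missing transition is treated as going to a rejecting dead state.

We only need to distinguish lengths 0, 1, …, 2, and '>2'. Chain S0 → S1 → S2 → S3 on every symbol, with S3 looping. Accepting states: {S2}.
A 4-state machine:
        a   b   c  
>  S0   S1  S1  S1 
   S1   S2  S2  S2 
 * S2   S3  S3  S3 
   S3   S3  S3  S3 
(> = start, * = accepting)

start=S0; accept=S2; S0-a->S1; S0-b->S1; S0-c->S1; S1-a->S2; S1-b->S2; S1-c->S2; S2-a->S3; S2-b->S3; S2-c->S3; S3-a->S3; S3-b->S3; S3-c->S3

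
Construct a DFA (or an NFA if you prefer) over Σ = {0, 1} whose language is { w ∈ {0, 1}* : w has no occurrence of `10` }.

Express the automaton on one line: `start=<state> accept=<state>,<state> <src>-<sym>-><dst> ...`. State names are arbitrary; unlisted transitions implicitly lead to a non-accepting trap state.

start=q0 accept=q0,q1 q0-0->q0 q0-1->q1 q1-0->q2 q1-1->q1 q2-0->q2 q2-1->q2

Track partial matches of the forbidden pattern `10`. State q2 is a dead state reached once `10` has occurred; every other state accepts. q0 means no part of `10` is currently matched.
A 3-state machine:
        0   1  
>* q0   q0  q1 
 * q1   q2  q1 
   q2   q2  q2 
(> = start, * = accepting)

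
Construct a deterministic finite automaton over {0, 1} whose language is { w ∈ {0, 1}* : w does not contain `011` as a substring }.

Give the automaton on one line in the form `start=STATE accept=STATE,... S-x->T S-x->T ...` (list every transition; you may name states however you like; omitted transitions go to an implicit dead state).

Track partial matches of the forbidden pattern `011`. State q3 is a dead state reached once `011` has occurred; every other state accepts. q0 means no part of `011` is currently matched.
With 4 states:
        0   1  
>* q0   q1  q0 
 * q1   q1  q2 
 * q2   q1  q3 
   q3   q3  q3 
(> = start, * = accepting)

start=q0 accept=q0,q1,q2 q0-0->q1 q0-1->q0 q1-0->q1 q1-1->q2 q2-0->q1 q2-1->q3 q3-0->q3 q3-1->q3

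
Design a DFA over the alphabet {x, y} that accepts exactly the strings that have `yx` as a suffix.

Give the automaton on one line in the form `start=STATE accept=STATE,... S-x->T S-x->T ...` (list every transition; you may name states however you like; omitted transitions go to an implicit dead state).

start=q0 accept=q2 q0-x->q0 q0-y->q1 q1-x->q2 q1-y->q1 q2-x->q0 q2-y->q1

Let each state record the length of the longest suffix of the input read so far that is also a prefix of `yx`. q1 means the last symbol is `y`; q2 means the last 2 symbols are `yx`. Accept only at q2, where the string currently ends in `yx`.
A 3-state machine:
        x   y  
>  q0   q0  q1 
   q1   q2  q1 
 * q2   q0  q1 
(> = start, * = accepting)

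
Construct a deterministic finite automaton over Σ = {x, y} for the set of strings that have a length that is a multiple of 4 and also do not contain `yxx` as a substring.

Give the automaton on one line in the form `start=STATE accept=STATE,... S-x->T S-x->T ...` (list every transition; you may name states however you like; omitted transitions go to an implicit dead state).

start=q0 accept=q0,q10,q11 q0-x->q1 q0-y->q2 q1-x->q3 q1-y->q4 q2-x->q5 q2-y->q4 q3-x->q6 q3-y->q7 q4-x->q8 q4-y->q7 q5-x->q9 q5-y->q7 q6-x->q0 q6-y->q10 q7-x->q11 q7-y->q10 q8-x->q9 q8-y->q10 q9-x->q9 q9-y->q9 q10-x->q12 q10-y->q2 q11-x->q9 q11-y->q2 q12-x->q9 q12-y->q4

Handle the two conditions separately and then intersect. One (4 states) tracks the input length modulo 4; the other (4 states) tracks partial matches of the forbidden pattern `yxx`. Each combined state is a pair, one component from each; accept when both components accept. Equivalent product states are then merged.
13 states suffice.
          x    y  
>* q0     q1   q2 
   q1     q3   q4 
   q2     q5   q4 
   q3     q6   q7 
   q4     q8   q7 
   q5     q9   q7 
   q6     q0  q10 
   q7    q11  q10 
   q8     q9  q10 
   q9     q9   q9 
 * q10   q12   q2 
 * q11    q9   q2 
   q12    q9   q4 
(> = start, * = accepting)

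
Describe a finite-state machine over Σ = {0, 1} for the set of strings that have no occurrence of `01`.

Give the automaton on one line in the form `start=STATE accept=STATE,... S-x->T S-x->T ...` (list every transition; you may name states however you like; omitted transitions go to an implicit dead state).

start=A accept=A,B A-0->B A-1->A B-0->B B-1->C C-0->C C-1->C

Track partial matches of the forbidden pattern `01`. State C is a dead state reached once `01` has occurred; every other state accepts. A means no part of `01` is currently matched.
       0  1 
>* A   B  A 
 * B   B  C 
   C   C  C 
(> = start, * = accepting)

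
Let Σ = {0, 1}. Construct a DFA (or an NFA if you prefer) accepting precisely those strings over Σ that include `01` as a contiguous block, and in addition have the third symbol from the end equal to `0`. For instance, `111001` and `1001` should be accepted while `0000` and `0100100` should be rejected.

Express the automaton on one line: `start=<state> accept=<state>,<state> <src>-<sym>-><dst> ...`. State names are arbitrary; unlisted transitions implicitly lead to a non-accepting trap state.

Handle the two conditions separately and then intersect. One (3 states) tracks whether and how much of `01` has been seen; the other (15 states) tracks the last 3 symbols read. Each combined state is a pair, one component from each; accept when both components accept.
With 19 states:
          0    1  
>  q0     q1   q2 
   q1     q3   q4 
   q2     q5   q6 
   q3     q7   q8 
   q4     q9  q10 
   q5    q11  q12 
   q6    q13  q14 
   q7     q7   q8 
 * q8     q9  q10 
 * q9    q15  q12 
 * q10   q16  q17 
   q11    q7   q8 
   q12    q9  q10 
   q13   q11  q12 
   q14   q13  q14 
   q15   q18   q8 
   q16   q15  q12 
   q17   q16  q17 
 * q18   q18   q8 
(> = start, * = accepting)

start=q0 accept=q8,q9,q10,q18 q0-0->q1 q0-1->q2 q1-0->q3 q1-1->q4 q2-0->q5 q2-1->q6 q3-0->q7 q3-1->q8 q4-0->q9 q4-1->q10 q5-0->q11 q5-1->q12 q6-0->q13 q6-1->q14 q7-0->q7 q7-1->q8 q8-0->q9 q8-1->q10 q9-0->q15 q9-1->q12 q10-0->q16 q10-1->q17 q11-0->q7 q11-1->q8 q12-0->q9 q12-1->q10 q13-0->q11 q13-1->q12 q14-0->q13 q14-1->q14 q15-0->q18 q15-1->q8 q16-0->q15 q16-1->q12 q17-0->q16 q17-1->q17 q18-0->q18 q18-1->q8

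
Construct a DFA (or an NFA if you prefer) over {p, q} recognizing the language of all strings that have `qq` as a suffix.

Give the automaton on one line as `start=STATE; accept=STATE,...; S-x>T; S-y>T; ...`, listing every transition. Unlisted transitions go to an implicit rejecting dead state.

start=s0; accept=s2; s0-p>s0; s0-q>s1; s1-p>s0; s1-q>s2; s2-p>s0; s2-q>s2

Remember how much of `qq` the current input suffix matches. State s0 means no match yet; s1 means the last symbol is `q`; s2 means the last 2 symbols are `qq`. Only s2 accepts. On a mismatch, fall back to the longest proper suffix that is still a prefix of `qq`.
        p   q  
>  s0   s0  s1 
   s1   s0  s2 
 * s2   s0  s2 
(> = start, * = accepting)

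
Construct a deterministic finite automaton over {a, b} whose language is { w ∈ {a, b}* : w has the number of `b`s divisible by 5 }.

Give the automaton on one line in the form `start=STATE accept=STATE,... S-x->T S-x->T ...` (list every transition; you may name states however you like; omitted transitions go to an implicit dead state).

start=s0 accept=s0 s0-a->s0 s0-b->s1 s1-a->s1 s1-b->s2 s2-a->s2 s2-b->s3 s3-a->s3 s3-b->s4 s4-a->s4 s4-b->s0

The only thing that matters is how many `b`s have appeared, reduced mod 5. Use one state per residue: s0 for 0, …, s4 for 4. Reading `b` moves to the next residue; anything else stays put. s0 is accepting.
With 5 states:
        a   b  
>* s0   s0  s1 
   s1   s1  s2 
   s2   s2  s3 
   s3   s3  s4 
   s4   s4  s0 
(> = start, * = accepting)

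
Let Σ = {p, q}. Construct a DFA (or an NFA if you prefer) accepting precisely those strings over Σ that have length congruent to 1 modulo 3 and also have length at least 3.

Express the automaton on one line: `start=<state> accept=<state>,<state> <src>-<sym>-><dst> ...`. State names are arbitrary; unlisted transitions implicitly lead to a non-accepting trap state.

start=s0 accept=s4 s0-p->s1 s0-q->s1 s1-p->s2 s1-q->s2 s2-p->s3 s2-q->s3 s3-p->s4 s3-q->s4 s4-p->s5 s4-q->s5 s5-p->s6 s5-q->s6 s6-p->s4 s6-q->s4

Build one automaton per condition and run them in lockstep. The first has 3 states tracking the input length modulo 3; the second has 5 states tracking the input length, saturating at 4. A product state is a pair (one from each), accepting exactly when both do.
7 states suffice.
        p   q  
>  s0   s1  s1 
   s1   s2  s2 
   s2   s3  s3 
   s3   s4  s4 
 * s4   s5  s5 
   s5   s6  s6 
   s6   s4  s4 
(> = start, * = accepting)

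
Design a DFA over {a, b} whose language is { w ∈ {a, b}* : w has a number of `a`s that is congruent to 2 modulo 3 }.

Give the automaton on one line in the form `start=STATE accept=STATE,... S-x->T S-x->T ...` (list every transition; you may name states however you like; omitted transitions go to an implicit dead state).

start=q0 accept=q2 q0-a->q1 q0-b->q0 q1-a->q2 q1-b->q1 q2-a->q0 q2-b->q2

The only thing that matters is how many `a`s have appeared, reduced mod 3. Use one state per residue: q0 for 0, …, q2 for 2. Reading `a` moves to the next residue; anything else stays put. q2 is accepting.
        a   b  
>  q0   q1  q0 
   q1   q2  q1 
 * q2   q0  q2 
(> = start, * = accepting)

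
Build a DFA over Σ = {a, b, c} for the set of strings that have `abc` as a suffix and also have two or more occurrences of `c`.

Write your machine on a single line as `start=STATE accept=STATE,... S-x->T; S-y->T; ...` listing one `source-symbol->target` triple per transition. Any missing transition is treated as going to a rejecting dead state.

start=q0; accept=q4; q0-a->q0; q0-b->q0; q0-c->q1; q1-a->q2; q1-b->q1; q1-c->q1; q2-a->q2; q2-b->q3; q2-c->q1; q3-a->q2; q3-b->q1; q3-c->q4; q4-a->q2; q4-b->q1; q4-c->q1

Build one automaton per condition and run them in lockstep. The first has 4 states tracking how much of the suffix `abc` has currently been matched; the second has 4 states tracking the count of `c`s, saturating at 3. A product state is a pair (one from each), accepting exactly when both do. After merging equivalent states the machine shrinks.
        a   b   c  
>  q0   q0  q0  q1 
   q1   q2  q1  q1 
   q2   q2  q3  q1 
   q3   q2  q1  q4 
 * q4   q2  q1  q1 
(> = start, * = accepting)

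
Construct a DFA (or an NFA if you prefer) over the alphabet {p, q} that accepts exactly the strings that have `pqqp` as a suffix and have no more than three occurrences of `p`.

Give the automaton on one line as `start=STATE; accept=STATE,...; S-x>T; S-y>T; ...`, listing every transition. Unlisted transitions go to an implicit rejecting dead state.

Run two small machines in parallel and take their product. One (5 states) tracks how much of the suffix `pqqp` has currently been matched; the other (5 states) tracks the count of `p`s, saturating at 4. Each combined state is a pair, one component from each; accept when both components accept.
20 states suffice.
       p  q 
>  A   B  A 
   B   C  D 
   C   E  F 
   D   C  G 
   E   H  I 
   F   E  J 
   G   K  L 
   H   H  M 
   I   H  N 
   J   O  P 
 * K   E  F 
   L   C  L 
   M   H  Q 
   N   R  S 
 * O   H  I 
   P   E  P 
   Q   R  T 
   R   H  M 
   S   H  S 
   T   H  T 
(> = start, * = accepting)

start=A; accept=K,O; A-p>B; A-q>A; B-p>C; B-q>D; C-p>E; C-q>F; D-p>C; D-q>G; E-p>H; E-q>I; F-p>E; F-q>J; G-p>K; G-q>L; H-p>H; H-q>M; I-p>H; I-q>N; J-p>O; J-q>P; K-p>E; K-q>F; L-p>C; L-q>L; M-p>H; M-q>Q; N-p>R; N-q>S; O-p>H; O-q>I; P-p>E; P-q>P; Q-p>R; Q-q>T; R-p>H; R-q>M; S-p>H; S-q>S; T-p>H; T-q>T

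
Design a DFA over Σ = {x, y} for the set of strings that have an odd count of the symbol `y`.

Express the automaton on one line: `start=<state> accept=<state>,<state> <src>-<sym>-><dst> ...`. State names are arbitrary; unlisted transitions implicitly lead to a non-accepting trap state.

start=A accept=B A-x->A A-y->B B-x->B B-y->A

The only thing that matters is how many `y`s have appeared, reduced mod 2. Use one state per residue: A for 0, …, B for 1. Reading `y` moves to the next residue; anything else stays put. B is accepting.
2 states suffice.
       x  y 
>  A   A  B 
 * B   B  A 
(> = start, * = accepting)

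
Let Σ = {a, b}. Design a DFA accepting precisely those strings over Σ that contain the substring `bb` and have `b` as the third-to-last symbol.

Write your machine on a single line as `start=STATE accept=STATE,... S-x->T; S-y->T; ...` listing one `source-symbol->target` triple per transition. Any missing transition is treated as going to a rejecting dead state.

start=q0; accept=q13,q14,q15,q16; q0-a->q1; q0-b->q2; q1-a->q3; q1-b->q4; q2-a->q5; q2-b->q6; q3-a->q7; q3-b->q8; q4-a->q9; q4-b->q10; q5-a->q11; q5-b->q12; q6-a->q13; q6-b->q14; q7-a->q7; q7-b->q8; q8-a->q9; q8-b->q10; q9-a->q11; q9-b->q12; q10-a->q13; q10-b->q14; q11-a->q7; q11-b->q8; q12-a->q9; q12-b->q10; q13-a->q15; q13-b->q16; q14-a->q13; q14-b->q14; q15-a->q17; q15-b->q18; q16-a->q19; q16-b->q10; q17-a->q17; q17-b->q18; q18-a->q19; q18-b->q10; q19-a->q15; q19-b->q16

Handle the two conditions separately and then intersect. The first has 3 states tracking whether and how much of `bb` has been seen; the second has 15 states tracking the last 3 symbols read. A product state is a pair (one from each), accepting exactly when both do.
          a    b  
>  q0     q1   q2 
   q1     q3   q4 
   q2     q5   q6 
   q3     q7   q8 
   q4     q9  q10 
   q5    q11  q12 
   q6    q13  q14 
   q7     q7   q8 
   q8     q9  q10 
   q9    q11  q12 
   q10   q13  q14 
   q11    q7   q8 
   q12    q9  q10 
 * q13   q15  q16 
 * q14   q13  q14 
 * q15   q17  q18 
 * q16   q19  q10 
   q17   q17  q18 
   q18   q19  q10 
   q19   q15  q16 
(> = start, * = accepting)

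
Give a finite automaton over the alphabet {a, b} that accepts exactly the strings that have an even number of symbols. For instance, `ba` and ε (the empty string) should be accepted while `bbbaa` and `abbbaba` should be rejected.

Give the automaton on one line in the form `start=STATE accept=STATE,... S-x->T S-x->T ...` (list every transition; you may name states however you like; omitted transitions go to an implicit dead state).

start=S0 accept=S0 S0-a->S1 S0-b->S1 S1-a->S0 S1-b->S0

Count input length modulo 2: every symbol advances one step around the cycle S0 → S1 → S0. Accept at S0.
A 2-state machine:
        a   b  
>* S0   S1  S1 
   S1   S0  S0 
(> = start, * = accepting)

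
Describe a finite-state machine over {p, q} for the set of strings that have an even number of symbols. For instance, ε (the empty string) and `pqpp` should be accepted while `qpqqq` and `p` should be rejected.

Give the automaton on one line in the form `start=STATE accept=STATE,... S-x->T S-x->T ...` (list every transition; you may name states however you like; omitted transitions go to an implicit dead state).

Only the length mod 2 matters, so use a 2-cycle: from any state, every input symbol moves to the next state, wrapping S1 back to S0. Mark S0 accepting.
        p   q  
>* S0   S1  S1 
   S1   S0  S0 
(> = start, * = accepting)

start=S0 accept=S0 S0-p->S1 S0-q->S1 S1-p->S0 S1-q->S0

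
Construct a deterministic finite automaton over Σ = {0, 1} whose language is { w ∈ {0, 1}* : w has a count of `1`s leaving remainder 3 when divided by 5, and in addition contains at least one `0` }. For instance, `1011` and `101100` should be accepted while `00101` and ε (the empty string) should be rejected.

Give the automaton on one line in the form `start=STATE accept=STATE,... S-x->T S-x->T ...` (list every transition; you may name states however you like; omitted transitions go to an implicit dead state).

Handle the two conditions separately and then intersect. The first has 5 states tracking the count of `1`s modulo 5; the second has 3 states tracking the count of `0`s, saturating at 2. A product state is a pair (one from each), accepting exactly when both do. Equivalent product states are then merged.
        0   1  
>  S0   S1  S2 
   S1   S1  S3 
   S2   S3  S4 
   S3   S3  S5 
   S4   S5  S6 
   S5   S5  S7 
   S6   S7  S8 
 * S7   S7  S9 
   S8   S9  S0 
   S9   S9  S1 
(> = start, * = accepting)

start=S0 accept=S7 S0-0->S1 S0-1->S2 S1-0->S1 S1-1->S3 S2-0->S3 S2-1->S4 S3-0->S3 S3-1->S5 S4-0->S5 S4-1->S6 S5-0->S5 S5-1->S7 S6-0->S7 S6-1->S8 S7-0->S7 S7-1->S9 S8-0->S9 S8-1->S0 S9-0->S9 S9-1->S1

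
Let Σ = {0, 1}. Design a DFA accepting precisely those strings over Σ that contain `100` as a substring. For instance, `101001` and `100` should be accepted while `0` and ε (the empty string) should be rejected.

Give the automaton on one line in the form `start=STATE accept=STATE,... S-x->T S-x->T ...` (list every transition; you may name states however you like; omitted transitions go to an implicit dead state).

States A..C record the length of the longest prefix of `100` that matches the current input suffix. Reaching D means `100` has been seen, and we stay there forever. Accept from D.
4 states suffice.
       0  1 
>  A   A  B 
   B   C  B 
   C   D  B 
 * D   D  D 
(> = start, * = accepting)

start=A accept=D A-0->A A-1->B B-0->C B-1->B C-0->D C-1->B D-0->D D-1->D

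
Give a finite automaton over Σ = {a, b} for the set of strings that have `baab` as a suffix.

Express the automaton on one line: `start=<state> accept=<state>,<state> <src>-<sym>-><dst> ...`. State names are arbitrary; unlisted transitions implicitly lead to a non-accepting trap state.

start=q0 accept=q4 q0-a->q0 q0-b->q1 q1-a->q2 q1-b->q1 q2-a->q3 q2-b->q1 q3-a->q0 q3-b->q4 q4-a->q2 q4-b->q1

Let each state record the length of the longest suffix of the input read so far that is also a prefix of `baab`. q1 means the last symbol is `b`; q2 means the last 2 symbols are `ba`; q3 means the last 3 symbols are `baa`; q4 means the last 4 symbols are `baab`. Accept only at q4, where the string currently ends in `baab`.
5 states suffice.
        a   b  
>  q0   q0  q1 
   q1   q2  q1 
   q2   q3  q1 
   q3   q0  q4 
 * q4   q2  q1 
(> = start, * = accepting)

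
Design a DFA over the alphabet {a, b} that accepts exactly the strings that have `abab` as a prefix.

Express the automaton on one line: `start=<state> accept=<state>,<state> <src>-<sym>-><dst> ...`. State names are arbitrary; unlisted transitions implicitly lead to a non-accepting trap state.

start=q0 accept=q4 q0-a->q1 q0-b->q5 q1-a->q5 q1-b->q2 q2-a->q3 q2-b->q5 q3-a->q5 q3-b->q4 q4-a->q4 q4-b->q4 q5-a->q5 q5-b->q5

Check the first 4 symbols one by one: q0 through q3 record how many have matched `abab` so far; any wrong symbol goes to the dead state q5. After all 4 match we enter the accepting sink q4.
With 6 states:
        a   b  
>  q0   q1  q5 
   q1   q5  q2 
   q2   q3  q5 
   q3   q5  q4 
 * q4   q4  q4 
   q5   q5  q5 
(> = start, * = accepting)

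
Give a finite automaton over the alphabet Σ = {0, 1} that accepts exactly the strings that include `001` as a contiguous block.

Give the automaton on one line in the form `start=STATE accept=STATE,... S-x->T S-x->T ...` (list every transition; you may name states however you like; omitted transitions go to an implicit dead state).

start=S0 accept=S3 S0-0->S1 S0-1->S0 S1-0->S2 S1-1->S0 S2-0->S2 S2-1->S3 S3-0->S3 S3-1->S3

Track how much of `001` has been matched so far: state S0 is no progress, S3 is the absorbing accept state reached once `001` has occurred. Intermediate states record partial matches; on a mismatch, fall back to the longest reusable overlap.
4 states suffice.
        0   1  
>  S0   S1  S0 
   S1   S2  S0 
   S2   S2  S3 
 * S3   S3  S3 
(> = start, * = accepting)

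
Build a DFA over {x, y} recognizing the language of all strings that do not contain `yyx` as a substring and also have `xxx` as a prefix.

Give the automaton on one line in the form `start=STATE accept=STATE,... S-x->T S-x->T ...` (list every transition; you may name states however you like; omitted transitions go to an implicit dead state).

start=S0 accept=S4,S5,S6 S0-x->S1 S0-y->S2 S1-x->S3 S1-y->S2 S2-x->S2 S2-y->S2 S3-x->S4 S3-y->S2 S4-x->S4 S4-y->S5 S5-x->S4 S5-y->S6 S6-x->S2 S6-y->S6

Build one automaton per condition and run them in lockstep. The first has 4 states tracking partial matches of the forbidden pattern `yyx`; the second has 5 states tracking whether the input so far still matches the prefix `xxx`. A product state is a pair (one from each), accepting exactly when both do. After merging equivalent states the machine shrinks.
        x   y  
>  S0   S1  S2 
   S1   S3  S2 
   S2   S2  S2 
   S3   S4  S2 
 * S4   S4  S5 
 * S5   S4  S6 
 * S6   S2  S6 
(> = start, * = accepting)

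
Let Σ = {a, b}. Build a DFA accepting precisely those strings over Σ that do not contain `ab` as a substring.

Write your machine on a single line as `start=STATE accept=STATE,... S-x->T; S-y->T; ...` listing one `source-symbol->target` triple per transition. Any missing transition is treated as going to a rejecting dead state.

Track partial matches of the forbidden pattern `ab`. State s2 is a dead state reached once `ab` has occurred; every other state accepts. s0 means no part of `ab` is currently matched.
With 3 states:
        a   b  
>* s0   s1  s0 
 * s1   s1  s2 
   s2   s2  s2 
(> = start, * = accepting)

start=s0; accept=s0,s1; s0-a->s1; s0-b->s0; s1-a->s1; s1-b->s2; s2-a->s2; s2-b->s2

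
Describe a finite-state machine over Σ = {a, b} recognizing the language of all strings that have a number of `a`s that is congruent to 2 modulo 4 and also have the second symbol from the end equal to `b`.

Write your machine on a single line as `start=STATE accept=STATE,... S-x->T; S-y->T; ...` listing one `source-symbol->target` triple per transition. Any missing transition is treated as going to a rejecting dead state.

start=q0; accept=q9,q14; q0-a->q1; q0-b->q2; q1-a->q3; q1-b->q4; q2-a->q5; q2-b->q6; q3-a->q7; q3-b->q8; q4-a->q9; q4-b->q10; q5-a->q3; q5-b->q4; q6-a->q5; q6-b->q6; q7-a->q11; q7-b->q12; q8-a->q13; q8-b->q14; q9-a->q7; q9-b->q8; q10-a->q9; q10-b->q10; q11-a->q15; q11-b->q16; q12-a->q17; q12-b->q18; q13-a->q11; q13-b->q12; q14-a->q13; q14-b->q14; q15-a->q3; q15-b->q4; q16-a->q5; q16-b->q6; q17-a->q15; q17-b->q16; q18-a->q17; q18-b->q18

Run two small machines in parallel and take their product. The first has 4 states tracking the count of `a`s modulo 4; the second has 7 states tracking the last 2 symbols read. A product state is a pair (one from each), accepting exactly when both do.
With 19 states:
          a    b  
>  q0     q1   q2 
   q1     q3   q4 
   q2     q5   q6 
   q3     q7   q8 
   q4     q9  q10 
   q5     q3   q4 
   q6     q5   q6 
   q7    q11  q12 
   q8    q13  q14 
 * q9     q7   q8 
   q10    q9  q10 
   q11   q15  q16 
   q12   q17  q18 
   q13   q11  q12 
 * q14   q13  q14 
   q15    q3   q4 
   q16    q5   q6 
   q17   q15  q16 
   q18   q17  q18 
(> = start, * = accepting)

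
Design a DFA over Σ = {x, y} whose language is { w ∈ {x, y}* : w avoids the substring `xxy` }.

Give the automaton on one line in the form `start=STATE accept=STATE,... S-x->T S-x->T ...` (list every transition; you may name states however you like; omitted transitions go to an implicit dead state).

Track partial matches of the forbidden pattern `xxy`. State q3 is a dead state reached once `xxy` has occurred; every other state accepts. q0 means no part of `xxy` is currently matched.
A 4-state machine:
        x   y  
>* q0   q1  q0 
 * q1   q2  q0 
 * q2   q2  q3 
   q3   q3  q3 
(> = start, * = accepting)

start=q0 accept=q0,q1,q2 q0-x->q1 q0-y->q0 q1-x->q2 q1-y->q0 q2-x->q2 q2-y->q3 q3-x->q3 q3-y->q3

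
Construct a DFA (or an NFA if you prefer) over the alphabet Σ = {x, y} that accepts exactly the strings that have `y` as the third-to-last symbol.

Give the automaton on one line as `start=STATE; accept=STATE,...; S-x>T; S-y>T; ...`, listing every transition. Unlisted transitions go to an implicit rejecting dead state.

start=s0; accept=s11,s12,s13,s14; s0-x>s1; s0-y>s2; s1-x>s3; s1-y>s4; s2-x>s5; s2-y>s6; s3-x>s7; s3-y>s8; s4-x>s9; s4-y>s10; s5-x>s11; s5-y>s12; s6-x>s13; s6-y>s14; s7-x>s7; s7-y>s8; s8-x>s9; s8-y>s10; s9-x>s11; s9-y>s12; s10-x>s13; s10-y>s14; s11-x>s7; s11-y>s8; s12-x>s9; s12-y>s10; s13-x>s11; s13-y>s12; s14-x>s13; s14-y>s14

A DFA must remember the last 3 symbols (since which symbol is third-to-last isn't known until the input ends). Use one state per possible window of the last ≤3 symbols; accept from those whose window starts with `y`.
15 states suffice.
          x    y  
>  s0     s1   s2 
   s1     s3   s4 
   s2     s5   s6 
   s3     s7   s8 
   s4     s9  s10 
   s5    s11  s12 
   s6    s13  s14 
   s7     s7   s8 
   s8     s9  s10 
   s9    s11  s12 
   s10   s13  s14 
 * s11    s7   s8 
 * s12    s9  s10 
 * s13   s11  s12 
 * s14   s13  s14 
(> = start, * = accepting)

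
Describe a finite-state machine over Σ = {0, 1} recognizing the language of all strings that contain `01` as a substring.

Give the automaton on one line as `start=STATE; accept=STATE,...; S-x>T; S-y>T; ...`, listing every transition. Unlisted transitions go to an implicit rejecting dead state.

start=A; accept=C; A-0>B; A-1>A; B-0>B; B-1>C; C-0>C; C-1>C

States A..B record the length of the longest prefix of `01` that matches the current input suffix. Reaching C means `01` has been seen, and we stay there forever. Accept from C.
With 3 states:
       0  1 
>  A   B  A 
   B   B  C 
 * C   C  C 
(> = start, * = accepting)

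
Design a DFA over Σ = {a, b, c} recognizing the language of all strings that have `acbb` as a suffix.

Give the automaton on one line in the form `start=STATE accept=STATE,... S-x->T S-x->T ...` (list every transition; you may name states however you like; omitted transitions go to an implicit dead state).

start=q0 accept=q4 q0-a->q1 q0-b->q0 q0-c->q0 q1-a->q1 q1-b->q0 q1-c->q2 q2-a->q1 q2-b->q3 q2-c->q0 q3-a->q1 q3-b->q4 q3-c->q0 q4-a->q1 q4-b->q0 q4-c->q0

Remember how much of `acbb` the current input suffix matches. State q0 means no match yet; q1 means the last symbol is `a`; q2 means the last 2 symbols are `ac`; q3 means the last 3 symbols are `acb`; q4 means the last 4 symbols are `acbb`. Only q4 accepts. On a mismatch, fall back to the longest proper suffix that is still a prefix of `acbb`.
A 5-state machine:
        a   b   c  
>  q0   q1  q0  q0 
   q1   q1  q0  q2 
   q2   q1  q3  q0 
   q3   q1  q4  q0 
 * q4   q1  q0  q0 
(> = start, * = accepting)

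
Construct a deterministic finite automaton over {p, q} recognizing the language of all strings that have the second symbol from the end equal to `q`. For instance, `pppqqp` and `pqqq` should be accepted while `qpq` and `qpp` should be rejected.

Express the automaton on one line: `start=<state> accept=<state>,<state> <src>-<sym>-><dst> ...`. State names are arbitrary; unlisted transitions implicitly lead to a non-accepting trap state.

A DFA must remember the last 2 symbols (since which symbol is second-to-last isn't known until the input ends). Use one state per possible window of the last ≤2 symbols; accept from those whose window starts with `q`.
       p  q 
>  A   B  C 
   B   D  E 
   C   F  G 
   D   D  E 
   E   F  G 
 * F   D  E 
 * G   F  G 
(> = start, * = accepting)

start=A accept=F,G A-p->B A-q->C B-p->D B-q->E C-p->F C-q->G D-p->D D-q->E E-p->F E-q->G F-p->D F-q->E G-p->F G-q->G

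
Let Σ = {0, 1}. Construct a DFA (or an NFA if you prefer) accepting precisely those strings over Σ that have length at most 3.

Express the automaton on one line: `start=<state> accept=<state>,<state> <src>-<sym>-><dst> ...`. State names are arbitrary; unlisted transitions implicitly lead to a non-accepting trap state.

Count input length up to 4: every symbol moves from S0 toward S4, which means 'more than 3' and absorbs. Accept from {S0, S1, S2, S3}.
A 5-state machine:
        0   1  
>* S0   S1  S1 
 * S1   S2  S2 
 * S2   S3  S3 
 * S3   S4  S4 
   S4   S4  S4 
(> = start, * = accepting)

start=S0 accept=S0,S1,S2,S3 S0-0->S1 S0-1->S1 S1-0->S2 S1-1->S2 S2-0->S3 S2-1->S3 S3-0->S4 S3-1->S4 S4-0->S4 S4-1->S4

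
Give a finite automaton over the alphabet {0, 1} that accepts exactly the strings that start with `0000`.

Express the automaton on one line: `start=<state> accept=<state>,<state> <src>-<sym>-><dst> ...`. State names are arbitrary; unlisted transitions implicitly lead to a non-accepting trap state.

start=s0 accept=s4 s0-0->s1 s0-1->s5 s1-0->s2 s1-1->s5 s2-0->s3 s2-1->s5 s3-0->s4 s3-1->s5 s4-0->s4 s4-1->s4 s5-0->s5 s5-1->s5

Check the first 4 symbols one by one: s0 through s3 record how many have matched `0000` so far; any wrong symbol goes to the dead state s5. After all 4 match we enter the accepting sink s4.
6 states suffice.
        0   1  
>  s0   s1  s5 
   s1   s2  s5 
   s2   s3  s5 
   s3   s4  s5 
 * s4   s4  s4 
   s5   s5  s5 
(> = start, * = accepting)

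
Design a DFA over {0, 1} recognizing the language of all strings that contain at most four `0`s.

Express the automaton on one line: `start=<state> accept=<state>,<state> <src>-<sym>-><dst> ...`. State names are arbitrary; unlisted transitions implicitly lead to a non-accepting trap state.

start=S0 accept=S0,S1,S2,S3,S4 S0-0->S1 S0-1->S0 S1-0->S2 S1-1->S1 S2-0->S3 S2-1->S2 S3-0->S4 S3-1->S3 S4-0->S5 S4-1->S4 S5-0->S5 S5-1->S5

Count `0`s, saturating at 5: states S0 through S4 mean 0 through 4 `0`s seen; S5 means more than 4. Each `0` increments (capped at S5); other symbols loop. Accept from {S0, S1, S2, S3, S4}.
With 6 states:
        0   1  
>* S0   S1  S0 
 * S1   S2  S1 
 * S2   S3  S2 
 * S3   S4  S3 
 * S4   S5  S4 
   S5   S5  S5 
(> = start, * = accepting)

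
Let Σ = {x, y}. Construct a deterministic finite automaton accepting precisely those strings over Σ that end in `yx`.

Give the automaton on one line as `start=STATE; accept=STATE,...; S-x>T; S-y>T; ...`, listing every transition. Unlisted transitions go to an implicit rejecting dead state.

start=S0; accept=S2; S0-x>S0; S0-y>S1; S1-x>S2; S1-y>S1; S2-x>S0; S2-y>S1

Remember how much of `yx` the current input suffix matches. State S0 means no match yet; S1 means the last symbol is `y`; S2 means the last 2 symbols are `yx`. Only S2 accepts. On a mismatch, fall back to the longest proper suffix that is still a prefix of `yx`.
With 3 states:
        x   y  
>  S0   S0  S1 
   S1   S2  S1 
 * S2   S0  S1 
(> = start, * = accepting)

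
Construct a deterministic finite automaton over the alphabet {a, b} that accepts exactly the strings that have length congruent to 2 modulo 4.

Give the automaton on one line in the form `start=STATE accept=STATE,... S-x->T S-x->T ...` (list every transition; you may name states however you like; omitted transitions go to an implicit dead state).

Only the length mod 4 matters, so use a 4-cycle: from any state, every input symbol moves to the next state, wrapping q3 back to q0. Mark q2 accepting.
With 4 states:
        a   b  
>  q0   q1  q1 
   q1   q2  q2 
 * q2   q3  q3 
   q3   q0  q0 
(> = start, * = accepting)

start=q0 accept=q2 q0-a->q1 q0-b->q1 q1-a->q2 q1-b->q2 q2-a->q3 q2-b->q3 q3-a->q0 q3-b->q0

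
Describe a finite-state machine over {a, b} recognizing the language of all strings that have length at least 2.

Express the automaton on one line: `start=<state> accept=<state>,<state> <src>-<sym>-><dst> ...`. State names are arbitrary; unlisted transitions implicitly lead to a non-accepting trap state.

We only need to distinguish lengths 0, 1, …, 2, and '>2'. Chain S0 → S1 → S2 → S3 on every symbol, with S3 looping. Accepting states: {S2, S3}.
4 states suffice.
        a   b  
>  S0   S1  S1 
   S1   S2  S2 
 * S2   S3  S3 
 * S3   S3  S3 
(> = start, * = accepting)

start=S0 accept=S2,S3 S0-a->S1 S0-b->S1 S1-a->S2 S1-b->S2 S2-a->S3 S2-b->S3 S3-a->S3 S3-b->S3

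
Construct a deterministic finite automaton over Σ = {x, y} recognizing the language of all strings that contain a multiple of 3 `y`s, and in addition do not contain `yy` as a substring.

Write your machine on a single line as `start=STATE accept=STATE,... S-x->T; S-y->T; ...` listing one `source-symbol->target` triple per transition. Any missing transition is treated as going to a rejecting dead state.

Build one automaton per condition and run them in lockstep. One (3 states) tracks the count of `y`s modulo 3; the other (3 states) tracks partial matches of the forbidden pattern `yy`. Each combined state is a pair, one component from each; accept when both components accept. Equivalent product states are then merged.
        x   y  
>* q0   q0  q1 
   q1   q2  q3 
   q2   q2  q4 
   q3   q3  q3 
   q4   q5  q3 
   q5   q5  q6 
 * q6   q0  q3 
(> = start, * = accepting)

start=q0; accept=q0,q6; q0-x->q0; q0-y->q1; q1-x->q2; q1-y->q3; q2-x->q2; q2-y->q4; q3-x->q3; q3-y->q3; q4-x->q5; q4-y->q3; q5-x->q5; q5-y->q6; q6-x->q0; q6-y->q3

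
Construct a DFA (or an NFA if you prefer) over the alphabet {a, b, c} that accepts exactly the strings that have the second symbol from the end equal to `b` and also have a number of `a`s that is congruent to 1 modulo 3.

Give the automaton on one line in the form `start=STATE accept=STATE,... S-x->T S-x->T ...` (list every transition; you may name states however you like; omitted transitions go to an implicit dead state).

Build one automaton per condition and run them in lockstep. The first has 13 states tracking the last 2 symbols read; the second has 3 states tracking the count of `a`s modulo 3. A product state is a pair (one from each), accepting exactly when both do. After merging equivalent states the machine shrinks.
7 states suffice.
        a   b   c  
>  S0   S1  S2  S0 
   S1   S3  S4  S1 
   S2   S5  S2  S0 
   S3   S0  S3  S3 
   S4   S3  S6  S5 
 * S5   S3  S4  S1 
 * S6   S3  S6  S5 
(> = start, * = accepting)

start=S0 accept=S5,S6 S0-a->S1 S0-b->S2 S0-c->S0 S1-a->S3 S1-b->S4 S1-c->S1 S2-a->S5 S2-b->S2 S2-c->S0 S3-a->S0 S3-b->S3 S3-c->S3 S4-a->S3 S4-b->S6 S4-c->S5 S5-a->S3 S5-b->S4 S5-c->S1 S6-a->S3 S6-b->S6 S6-c->S5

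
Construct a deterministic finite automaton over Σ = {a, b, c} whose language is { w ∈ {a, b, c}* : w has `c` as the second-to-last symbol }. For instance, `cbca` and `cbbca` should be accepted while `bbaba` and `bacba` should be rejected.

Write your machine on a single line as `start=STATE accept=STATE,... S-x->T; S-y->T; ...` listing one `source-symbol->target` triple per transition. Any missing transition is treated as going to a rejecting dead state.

start=q0; accept=q10,q11,q12; q0-a->q1; q0-b->q2; q0-c->q3; q1-a->q4; q1-b->q5; q1-c->q6; q2-a->q7; q2-b->q8; q2-c->q9; q3-a->q10; q3-b->q11; q3-c->q12; q4-a->q4; q4-b->q5; q4-c->q6; q5-a->q7; q5-b->q8; q5-c->q9; q6-a->q10; q6-b->q11; q6-c->q12; q7-a->q4; q7-b->q5; q7-c->q6; q8-a->q7; q8-b->q8; q8-c->q9; q9-a->q10; q9-b->q11; q9-c->q12; q10-a->q4; q10-b->q5; q10-c->q6; q11-a->q7; q11-b->q8; q11-c->q9; q12-a->q10; q12-b->q11; q12-c->q12

A DFA must remember the last 2 symbols (since which symbol is second-to-last isn't known until the input ends). Use one state per possible window of the last ≤2 symbols; accept from those whose window starts with `c`.
13 states suffice.
          a    b    c  
>  q0     q1   q2   q3 
   q1     q4   q5   q6 
   q2     q7   q8   q9 
   q3    q10  q11  q12 
   q4     q4   q5   q6 
   q5     q7   q8   q9 
   q6    q10  q11  q12 
   q7     q4   q5   q6 
   q8     q7   q8   q9 
   q9    q10  q11  q12 
 * q10    q4   q5   q6 
 * q11    q7   q8   q9 
 * q12   q10  q11  q12 
(> = start, * = accepting)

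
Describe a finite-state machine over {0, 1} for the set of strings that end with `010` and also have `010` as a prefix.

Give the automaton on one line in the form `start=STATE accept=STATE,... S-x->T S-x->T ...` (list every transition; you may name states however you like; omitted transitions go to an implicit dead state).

Build one automaton per condition and run them in lockstep. One (4 states) tracks how much of the suffix `010` has currently been matched; the other (5 states) tracks whether the input so far still matches the prefix `010`. Each combined state is a pair, one component from each; accept when both components accept.
          0    1  
>  s0     s1   s2 
   s1     s3   s4 
   s2     s3   s2 
   s3     s3   s5 
   s4     s6   s2 
   s5     s7   s2 
 * s6     s8   s9 
   s7     s3   s5 
   s8     s8   s9 
   s9     s6  s10 
   s10    s8  s10 
(> = start, * = accepting)

start=s0 accept=s6 s0-0->s1 s0-1->s2 s1-0->s3 s1-1->s4 s2-0->s3 s2-1->s2 s3-0->s3 s3-1->s5 s4-0->s6 s4-1->s2 s5-0->s7 s5-1->s2 s6-0->s8 s6-1->s9 s7-0->s3 s7-1->s5 s8-0->s8 s8-1->s9 s9-0->s6 s9-1->s10 s10-0->s8 s10-1->s10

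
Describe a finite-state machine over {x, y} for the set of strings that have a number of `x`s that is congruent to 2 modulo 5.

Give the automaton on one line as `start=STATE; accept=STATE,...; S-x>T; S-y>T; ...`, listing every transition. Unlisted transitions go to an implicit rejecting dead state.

start=A; accept=C; A-x>B; A-y>A; B-x>C; B-y>B; C-x>D; C-y>C; D-x>E; D-y>D; E-x>A; E-y>E

The only thing that matters is how many `x`s have appeared, reduced mod 5. Use one state per residue: A for 0, …, E for 4. Reading `x` moves to the next residue; anything else stays put. C is accepting.
A 5-state machine:
       x  y 
>  A   B  A 
   B   C  B 
 * C   D  C 
   D   E  D 
   E   A  E 
(> = start, * = accepting)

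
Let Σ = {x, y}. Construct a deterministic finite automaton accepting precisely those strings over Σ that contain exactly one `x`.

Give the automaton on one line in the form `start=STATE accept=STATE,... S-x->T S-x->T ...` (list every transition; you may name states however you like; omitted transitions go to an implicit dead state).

start=S0 accept=S1 S0-x->S1 S0-y->S0 S1-x->S2 S1-y->S1 S2-x->S2 S2-y->S2

Only the number of `x`s matters, and only up to 2. Make a chain S0 → S1 → S2 advanced by each `x` (with S2 absorbing); every other symbol self-loops. The accepting set is {S1}.
        x   y  
>  S0   S1  S0 
 * S1   S2  S1 
   S2   S2  S2 
(> = start, * = accepting)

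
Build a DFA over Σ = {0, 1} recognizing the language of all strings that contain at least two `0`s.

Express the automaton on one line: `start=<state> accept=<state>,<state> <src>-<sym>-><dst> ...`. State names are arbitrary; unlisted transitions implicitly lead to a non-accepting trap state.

Count `0`s, saturating at 3: states q0 through q2 mean 0 through 2 `0`s seen; q3 means more than 2. Each `0` increments (capped at q3); other symbols loop. Accept from {q2, q3}.
With 4 states:
        0   1  
>  q0   q1  q0 
   q1   q2  q1 
 * q2   q3  q2 
 * q3   q3  q3 
(> = start, * = accepting)

start=q0 accept=q2,q3 q0-0->q1 q0-1->q0 q1-0->q2 q1-1->q1 q2-0->q3 q2-1->q2 q3-0->q3 q3-1->q3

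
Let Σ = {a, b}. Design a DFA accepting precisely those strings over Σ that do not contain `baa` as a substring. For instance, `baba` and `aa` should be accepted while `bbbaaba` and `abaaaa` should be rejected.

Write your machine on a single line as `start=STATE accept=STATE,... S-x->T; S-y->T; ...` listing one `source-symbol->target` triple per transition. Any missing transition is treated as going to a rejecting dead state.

start=q0; accept=q0,q1,q2; q0-a->q0; q0-b->q1; q1-a->q2; q1-b->q1; q2-a->q3; q2-b->q1; q3-a->q3; q3-b->q3

Track partial matches of the forbidden pattern `baa`. State q3 is a dead state reached once `baa` has occurred; every other state accepts. q0 means no part of `baa` is currently matched.
4 states suffice.
        a   b  
>* q0   q0  q1 
 * q1   q2  q1 
 * q2   q3  q1 
   q3   q3  q3 
(> = start, * = accepting)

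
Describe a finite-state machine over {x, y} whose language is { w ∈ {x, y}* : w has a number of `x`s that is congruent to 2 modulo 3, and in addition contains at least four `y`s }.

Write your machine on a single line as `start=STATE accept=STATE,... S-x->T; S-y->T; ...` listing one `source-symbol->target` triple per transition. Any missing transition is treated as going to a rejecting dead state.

Build one automaton per condition and run them in lockstep. The first has 3 states tracking the count of `x`s modulo 3; the second has 6 states tracking the count of `y`s, saturating at 5. A product state is a pair (one from each), accepting exactly when both do. Equivalent product states are then merged.
15 states suffice.
          x    y  
>  s0     s1   s2 
   s1     s3   s4 
   s2     s4   s5 
   s3     s0   s6 
   s4     s6   s7 
   s5     s7   s8 
   s6     s2   s9 
   s7     s9  s10 
   s8    s10  s11 
   s9     s5  s12 
   s10   s12  s13 
   s11   s13  s11 
   s12    s8  s14 
   s13   s14  s13 
 * s14   s11  s14 
(> = start, * = accepting)

start=s0; accept=s14; s0-x->s1; s0-y->s2; s1-x->s3; s1-y->s4; s2-x->s4; s2-y->s5; s3-x->s0; s3-y->s6; s4-x->s6; s4-y->s7; s5-x->s7; s5-y->s8; s6-x->s2; s6-y->s9; s7-x->s9; s7-y->s10; s8-x->s10; s8-y->s11; s9-x->s5; s9-y->s12; s10-x->s12; s10-y->s13; s11-x->s13; s11-y->s11; s12-x->s8; s12-y->s14; s13-x->s14; s13-y->s13; s14-x->s11; s14-y->s14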